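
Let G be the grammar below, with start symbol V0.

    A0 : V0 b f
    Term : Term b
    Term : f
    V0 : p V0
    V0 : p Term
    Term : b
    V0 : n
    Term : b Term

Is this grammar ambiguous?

Ambiguous

Witness: p b b

Derivation 1: V0 ⇒ p Term ⇒ p Term b ⇒ p b b
Derivation 2: V0 ⇒ p Term ⇒ p b Term ⇒ p b b

Two distinct leftmost derivations for the same string.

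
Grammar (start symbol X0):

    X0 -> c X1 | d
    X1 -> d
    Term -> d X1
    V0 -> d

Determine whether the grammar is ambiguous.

Unambiguous

Only X0, X1 are reachable from X0; ignoring the rest: The reachable rules are right-linear with at most one rule per (nonterminal, next-terminal) pair. Each input token forces the next rule, so parsing is deterministic.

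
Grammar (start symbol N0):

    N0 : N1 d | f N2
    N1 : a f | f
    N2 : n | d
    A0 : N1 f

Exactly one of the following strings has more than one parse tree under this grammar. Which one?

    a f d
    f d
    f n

f d

a f d: 1 tree
f d: 2 trees
f n: 1 tree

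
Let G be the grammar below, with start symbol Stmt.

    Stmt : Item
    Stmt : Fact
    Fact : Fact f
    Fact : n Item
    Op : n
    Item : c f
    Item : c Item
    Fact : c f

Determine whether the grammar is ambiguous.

Ambiguous

Witness: c f

Derivation 1: Stmt ⇒ Item ⇒ c f
Derivation 2: Stmt ⇒ Fact ⇒ c f

Two distinct leftmost derivations for the same string.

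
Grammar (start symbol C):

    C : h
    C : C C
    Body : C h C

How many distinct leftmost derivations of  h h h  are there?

Parse trees for h h h:
  [C [C h] [C [C h] [C h]]]
  [C [C [C h] [C h]] [C h]]

2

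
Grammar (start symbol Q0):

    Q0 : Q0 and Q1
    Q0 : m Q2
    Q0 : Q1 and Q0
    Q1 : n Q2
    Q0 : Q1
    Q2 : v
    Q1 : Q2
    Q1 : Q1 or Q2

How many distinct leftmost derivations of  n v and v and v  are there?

4

Parse trees for n v and v and v:
  [Q0 [Q0 [Q0 [Q1 n [Q2 v]]] and [Q1 [Q2 v]]] and [Q1 [Q2 v]]]
  [Q0 [Q0 [Q1 n [Q2 v]] and [Q0 [Q1 [Q2 v]]]] and [Q1 [Q2 v]]]
  [Q0 [Q1 n [Q2 v]] and [Q0 [Q0 [Q1 [Q2 v]]] and [Q1 [Q2 v]]]]
  [Q0 [Q1 n [Q2 v]] and [Q0 [Q1 [Q2 v]] and [Q0 [Q1 [Q2 v]]]]]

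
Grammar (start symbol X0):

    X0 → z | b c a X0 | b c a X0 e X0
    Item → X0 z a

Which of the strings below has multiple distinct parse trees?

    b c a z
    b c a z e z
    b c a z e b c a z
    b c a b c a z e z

b c a b c a z e z

b c a z: 1 tree
b c a z e z: 1 tree
b c a z e b c a z: 1 tree
b c a b c a z e z: 2 trees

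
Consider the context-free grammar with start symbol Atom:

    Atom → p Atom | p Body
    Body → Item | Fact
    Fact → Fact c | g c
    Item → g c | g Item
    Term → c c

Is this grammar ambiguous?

Ambiguous

Witness: p g c

Derivation 1: Atom ⇒ p Body ⇒ p Item ⇒ p g c
Derivation 2: Atom ⇒ p Body ⇒ p Fact ⇒ p g c

Two distinct leftmost derivations for the same string.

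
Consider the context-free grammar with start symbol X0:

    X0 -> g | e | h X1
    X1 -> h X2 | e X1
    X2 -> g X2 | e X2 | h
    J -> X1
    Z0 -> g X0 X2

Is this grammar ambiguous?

(J, Z0 are unreachable from X0, so their rules don't affect L(X0).) Restricted to the reachable nonterminals, every rule has the form A → t or A → t B, and no two rules for the same A share a first terminal. The grammar encodes a DFA — one run per string.

Unambiguous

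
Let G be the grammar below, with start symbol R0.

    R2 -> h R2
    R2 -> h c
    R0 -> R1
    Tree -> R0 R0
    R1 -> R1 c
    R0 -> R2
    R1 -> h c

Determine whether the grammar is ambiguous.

Witness: h c

Derivation 1: R0 ⇒ R1 ⇒ h c
Derivation 2: R0 ⇒ R2 ⇒ h c

Two distinct leftmost derivations for the same string.

Ambiguous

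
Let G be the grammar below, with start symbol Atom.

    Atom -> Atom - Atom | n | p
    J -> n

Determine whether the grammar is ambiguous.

Witness: n - n - n

Derivation 1: Atom ⇒ Atom - Atom ⇒ Atom - Atom - Atom ⇒ n - Atom - Atom ⇒ n - n - Atom ⇒ n - n - n
Derivation 2: Atom ⇒ Atom - Atom ⇒ n - Atom ⇒ n - Atom - Atom ⇒ n - n - Atom ⇒ n - n - n

Two distinct leftmost derivations for the same string.

Ambiguous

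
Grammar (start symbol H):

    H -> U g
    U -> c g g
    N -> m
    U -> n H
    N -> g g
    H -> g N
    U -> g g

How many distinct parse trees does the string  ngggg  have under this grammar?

Parse trees for ngggg:
  [H [U n [H [U g g] g]] g]
  [H [U n [H g [N g g]]] g]

2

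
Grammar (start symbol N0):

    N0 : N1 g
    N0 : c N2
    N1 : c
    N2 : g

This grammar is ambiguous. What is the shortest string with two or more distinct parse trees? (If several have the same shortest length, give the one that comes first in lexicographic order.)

length 2: c g has 2 parse trees

Two derivations of c g:
  N0 ⇒ N1 g ⇒ c g
  N0 ⇒ c N2 ⇒ c g

c g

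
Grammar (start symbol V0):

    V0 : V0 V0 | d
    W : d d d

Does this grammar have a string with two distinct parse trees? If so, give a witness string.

Ambiguous

Witness: d d d

Derivation 1: V0 ⇒ V0 V0 ⇒ V0 V0 V0 ⇒ d V0 V0 ⇒ d d V0 ⇒ d d d
Derivation 2: V0 ⇒ V0 V0 ⇒ d V0 ⇒ d V0 V0 ⇒ d d V0 ⇒ d d d

Two distinct leftmost derivations for the same string.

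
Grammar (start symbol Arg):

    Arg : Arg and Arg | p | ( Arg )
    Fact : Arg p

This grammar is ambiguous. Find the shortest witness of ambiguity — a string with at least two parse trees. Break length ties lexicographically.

length 1: no string has ≥2 trees
length 3: no string has ≥2 trees
length 5: p and p and p has 2 parse trees

Two derivations of p and p and p:
  Arg ⇒ Arg and Arg ⇒ Arg and Arg and Arg ⇒ p and Arg and Arg ⇒ p and p and Arg ⇒ p and p and p
  Arg ⇒ Arg and Arg ⇒ p and Arg ⇒ p and Arg and Arg ⇒ p and p and Arg ⇒ p and p and p

p and p and p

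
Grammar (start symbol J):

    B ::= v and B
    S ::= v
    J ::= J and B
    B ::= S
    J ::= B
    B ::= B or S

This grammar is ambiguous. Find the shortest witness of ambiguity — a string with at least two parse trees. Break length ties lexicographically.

v and v

length 1: no string has ≥2 trees
length 3: v and v has 2 parse trees

Two derivations of v and v:
  J ⇒ J and B ⇒ B and B ⇒ S and B ⇒ v and B ⇒ v and S ⇒ v and v
  J ⇒ B ⇒ v and B ⇒ v and S ⇒ v and v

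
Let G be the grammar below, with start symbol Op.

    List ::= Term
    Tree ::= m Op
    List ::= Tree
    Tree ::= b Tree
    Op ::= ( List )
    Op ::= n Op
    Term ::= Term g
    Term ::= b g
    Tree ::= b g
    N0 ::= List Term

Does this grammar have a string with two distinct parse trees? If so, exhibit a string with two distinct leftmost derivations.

Ambiguous

Witness: ( b g )

Derivation 1: Op ⇒ ( List ) ⇒ ( Term ) ⇒ ( b g )
Derivation 2: Op ⇒ ( List ) ⇒ ( Tree ) ⇒ ( b g )

Two distinct leftmost derivations for the same string.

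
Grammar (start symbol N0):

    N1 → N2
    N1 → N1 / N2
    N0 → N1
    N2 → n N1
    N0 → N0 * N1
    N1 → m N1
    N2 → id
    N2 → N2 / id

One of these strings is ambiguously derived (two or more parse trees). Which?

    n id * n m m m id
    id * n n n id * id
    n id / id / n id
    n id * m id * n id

n id * n m m m id: 1 tree
id * n n n id * id: 1 tree
n id / id / n id: 6 trees
n id * m id * n id: 1 tree

n id / id / n id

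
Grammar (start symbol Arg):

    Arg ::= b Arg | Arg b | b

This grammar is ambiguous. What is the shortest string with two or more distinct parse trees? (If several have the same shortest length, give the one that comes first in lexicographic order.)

length 1: no string has ≥2 trees
length 2: b b has 2 parse trees

Two derivations of b b:
  Arg ⇒ b Arg ⇒ b b
  Arg ⇒ Arg b ⇒ b b

b b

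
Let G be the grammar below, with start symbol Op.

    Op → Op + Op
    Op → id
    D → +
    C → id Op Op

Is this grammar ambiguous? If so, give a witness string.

Ambiguous

Witness: id + id + id

Derivation 1: Op ⇒ Op + Op ⇒ Op + Op + Op ⇒ id + Op + Op ⇒ id + id + Op ⇒ id + id + id
Derivation 2: Op ⇒ Op + Op ⇒ id + Op ⇒ id + Op + Op ⇒ id + id + Op ⇒ id + id + id

Two distinct leftmost derivations for the same string.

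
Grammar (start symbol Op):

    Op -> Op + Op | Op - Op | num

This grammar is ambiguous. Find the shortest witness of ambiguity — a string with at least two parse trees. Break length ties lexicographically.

num + num + num

length 1: no string has ≥2 trees
length 3: no string has ≥2 trees
length 5: num + num + num has 2 parse trees

Two derivations of num + num + num:
  Op ⇒ Op + Op ⇒ Op + Op + Op ⇒ num + Op + Op ⇒ num + num + Op ⇒ num + num + num
  Op ⇒ Op + Op ⇒ num + Op ⇒ num + Op + Op ⇒ num + num + Op ⇒ num + num + num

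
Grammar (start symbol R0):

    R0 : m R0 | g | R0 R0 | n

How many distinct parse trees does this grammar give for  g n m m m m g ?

Parse trees for g n m m m m g:
  [R0 [R0 g] [R0 [R0 n] [R0 m [R0 m [R0 m [R0 m [R0 g]]]]]]]
  [R0 [R0 [R0 g] [R0 n]] [R0 m [R0 m [R0 m [R0 m [R0 g]]]]]]

2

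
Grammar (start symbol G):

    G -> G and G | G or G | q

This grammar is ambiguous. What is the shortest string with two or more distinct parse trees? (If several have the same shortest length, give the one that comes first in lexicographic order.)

q and q and q

length 1: no string has ≥2 trees
length 3: no string has ≥2 trees
length 5: q and q and q has 2 parse trees

Two derivations of q and q and q:
  G ⇒ G and G ⇒ G and G and G ⇒ q and G and G ⇒ q and q and G ⇒ q and q and q
  G ⇒ G and G ⇒ q and G ⇒ q and G and G ⇒ q and q and G ⇒ q and q and q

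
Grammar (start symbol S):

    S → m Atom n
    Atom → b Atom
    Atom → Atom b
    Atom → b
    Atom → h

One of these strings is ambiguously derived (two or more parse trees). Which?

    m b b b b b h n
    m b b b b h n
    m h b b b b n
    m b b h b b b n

m b b h b b b n

m b b b b b h n: 1 tree
m b b b b h n: 1 tree
m h b b b b n: 1 tree
m b b h b b b n: 10 trees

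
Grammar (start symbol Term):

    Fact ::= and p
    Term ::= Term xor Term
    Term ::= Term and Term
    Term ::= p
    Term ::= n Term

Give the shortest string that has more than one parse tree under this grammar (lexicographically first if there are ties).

length 1: no string has ≥2 trees
length 2: no string has ≥2 trees
length 3: no string has ≥2 trees
length 4: n p and p has 2 parse trees

Two derivations of n p and p:
  Term ⇒ Term and Term ⇒ n Term and Term ⇒ n p and Term ⇒ n p and p
  Term ⇒ n Term ⇒ n Term and Term ⇒ n p and Term ⇒ n p and p

n p and p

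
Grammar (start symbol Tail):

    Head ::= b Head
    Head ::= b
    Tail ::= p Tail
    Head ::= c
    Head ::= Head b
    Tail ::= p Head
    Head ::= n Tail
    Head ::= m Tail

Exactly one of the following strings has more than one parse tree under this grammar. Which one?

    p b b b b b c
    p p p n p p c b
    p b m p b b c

p p p n p p c b

p b b b b b c: 1 tree
p p p n p p c b: 2 trees
p b m p b b c: 1 tree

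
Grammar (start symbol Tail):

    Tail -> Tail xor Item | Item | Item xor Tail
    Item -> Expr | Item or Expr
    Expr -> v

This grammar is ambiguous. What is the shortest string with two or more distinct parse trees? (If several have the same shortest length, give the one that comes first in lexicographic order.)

v xor v

length 1: no string has ≥2 trees
length 3: v xor v has 2 parse trees

Two derivations of v xor v:
  Tail ⇒ Tail xor Item ⇒ Item xor Item ⇒ Expr xor Item ⇒ v xor Item ⇒ v xor Expr ⇒ v xor v
  Tail ⇒ Item xor Tail ⇒ Expr xor Tail ⇒ v xor Tail ⇒ v xor Item ⇒ v xor Expr ⇒ v xor v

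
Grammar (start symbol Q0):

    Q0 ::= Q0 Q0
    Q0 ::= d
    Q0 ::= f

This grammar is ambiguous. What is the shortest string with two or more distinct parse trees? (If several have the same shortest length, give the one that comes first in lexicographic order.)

length 1: no string has ≥2 trees
length 2: no string has ≥2 trees
length 3: d d d has 2 parse trees

Two derivations of d d d:
  Q0 ⇒ Q0 Q0 ⇒ Q0 Q0 Q0 ⇒ d Q0 Q0 ⇒ d d Q0 ⇒ d d d
  Q0 ⇒ Q0 Q0 ⇒ d Q0 ⇒ d Q0 Q0 ⇒ d d Q0 ⇒ d d d

d d d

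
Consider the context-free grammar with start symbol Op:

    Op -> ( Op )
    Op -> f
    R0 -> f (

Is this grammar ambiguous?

Unambiguous

Only Op is reachable from Op; ignoring the rest: Each string is a nest of matched brackets around a single atom. An opening bracket forces the recursive rule; an atom forces the base rule.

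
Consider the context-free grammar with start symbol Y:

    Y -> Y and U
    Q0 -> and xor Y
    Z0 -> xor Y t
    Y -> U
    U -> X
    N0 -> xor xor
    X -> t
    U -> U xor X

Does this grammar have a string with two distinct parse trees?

Unambiguous

(N0, Q0, Z0 are unreachable from Y, so their rules don't affect L(Y).) Y → Y and U | U  ;  U → U xor X | X  — a left-associative chain with X at the bottom. Each string factors uniquely by precedence.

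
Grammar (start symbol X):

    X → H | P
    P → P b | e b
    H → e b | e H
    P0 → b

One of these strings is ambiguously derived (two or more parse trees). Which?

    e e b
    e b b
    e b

e b

e e b: 1 tree
e b b: 1 tree
e b: 2 trees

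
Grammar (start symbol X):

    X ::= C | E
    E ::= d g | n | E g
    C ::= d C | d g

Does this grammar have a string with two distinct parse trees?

Ambiguous

Witness: d g

Derivation 1: X ⇒ C ⇒ d g
Derivation 2: X ⇒ E ⇒ d g

Two distinct leftmost derivations for the same string.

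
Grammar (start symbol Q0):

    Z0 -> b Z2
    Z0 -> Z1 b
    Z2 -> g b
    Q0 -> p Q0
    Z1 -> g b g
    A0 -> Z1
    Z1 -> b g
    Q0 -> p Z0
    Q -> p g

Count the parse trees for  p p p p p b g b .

Parse trees for p p p p p b g b:
  [Q0 p [Q0 p [Q0 p [Q0 p [Q0 p [Z0 b [Z2 g b]]]]]]]
  [Q0 p [Q0 p [Q0 p [Q0 p [Q0 p [Z0 [Z1 b g] b]]]]]]

2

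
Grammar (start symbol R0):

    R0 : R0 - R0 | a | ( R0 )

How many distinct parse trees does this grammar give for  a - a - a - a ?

Parse trees for a - a - a - a:
  [R0 [R0 a] - [R0 [R0 a] - [R0 [R0 a] - [R0 a]]]]
  [R0 [R0 a] - [R0 [R0 [R0 a] - [R0 a]] - [R0 a]]]
  [R0 [R0 [R0 a] - [R0 a]] - [R0 [R0 a] - [R0 a]]]
  [R0 [R0 [R0 a] - [R0 [R0 a] - [R0 a]]] - [R0 a]]
  [R0 [R0 [R0 [R0 a] - [R0 a]] - [R0 a]] - [R0 a]]

5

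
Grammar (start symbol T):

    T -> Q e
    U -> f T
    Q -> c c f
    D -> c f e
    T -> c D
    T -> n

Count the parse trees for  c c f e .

Parse trees for c c f e:
  [T [Q c c f] e]
  [T c [D c f e]]

2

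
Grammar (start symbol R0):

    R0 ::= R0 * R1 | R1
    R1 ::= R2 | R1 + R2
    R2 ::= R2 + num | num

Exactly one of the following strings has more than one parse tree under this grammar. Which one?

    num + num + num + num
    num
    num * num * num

num + num + num + num: 8 trees
num: 1 tree
num * num * num: 1 tree

num + num + num + num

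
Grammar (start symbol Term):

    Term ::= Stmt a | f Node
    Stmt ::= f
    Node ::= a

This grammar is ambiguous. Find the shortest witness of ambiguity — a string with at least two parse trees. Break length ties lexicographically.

length 2: f a has 2 parse trees

Two derivations of f a:
  Term ⇒ Stmt a ⇒ f a
  Term ⇒ f Node ⇒ f a

f a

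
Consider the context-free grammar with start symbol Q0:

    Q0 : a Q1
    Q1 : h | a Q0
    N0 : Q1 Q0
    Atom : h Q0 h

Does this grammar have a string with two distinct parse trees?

Unambiguous

Only Q0, Q1 are reachable from Q0; ignoring the rest: Each reachable nonterminal has at most one production per leading terminal, and all productions are right-linear; the derivation is determined token-by-token.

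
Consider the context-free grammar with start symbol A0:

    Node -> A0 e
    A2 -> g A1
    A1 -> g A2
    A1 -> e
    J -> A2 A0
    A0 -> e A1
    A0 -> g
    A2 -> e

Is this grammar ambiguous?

(J, Node are unreachable from A0, so their rules don't affect L(A0).) The reachable rules are right-linear with at most one rule per (nonterminal, next-terminal) pair. Each input token forces the next rule, so parsing is deterministic.

Unambiguous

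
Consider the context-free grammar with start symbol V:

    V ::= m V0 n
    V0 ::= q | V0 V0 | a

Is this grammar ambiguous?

Witness: m a a a n

Derivation 1: V ⇒ m V0 n ⇒ m V0 V0 n ⇒ m V0 V0 V0 n ⇒ m a V0 V0 n ⇒ m a a V0 n ⇒ m a a a n
Derivation 2: V ⇒ m V0 n ⇒ m V0 V0 n ⇒ m a V0 n ⇒ m a V0 V0 n ⇒ m a a V0 n ⇒ m a a a n

Two distinct leftmost derivations for the same string.

Ambiguous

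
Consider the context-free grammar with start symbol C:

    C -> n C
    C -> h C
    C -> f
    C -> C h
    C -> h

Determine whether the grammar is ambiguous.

Ambiguous

Witness: h h

Derivation 1: C ⇒ h C ⇒ h h
Derivation 2: C ⇒ C h ⇒ h h

Two distinct leftmost derivations for the same string.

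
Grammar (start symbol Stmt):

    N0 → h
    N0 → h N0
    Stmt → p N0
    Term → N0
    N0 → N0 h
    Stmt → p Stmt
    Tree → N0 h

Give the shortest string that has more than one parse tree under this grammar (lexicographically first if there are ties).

length 2: no string has ≥2 trees
length 3: p h h has 2 parse trees

Two derivations of p h h:
  Stmt ⇒ p N0 ⇒ p h N0 ⇒ p h h
  Stmt ⇒ p N0 ⇒ p N0 h ⇒ p h h

p h h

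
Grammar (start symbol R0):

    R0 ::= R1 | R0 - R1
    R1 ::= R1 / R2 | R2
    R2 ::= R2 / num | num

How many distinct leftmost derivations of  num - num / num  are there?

2

Parse trees for num - num / num:
  [R0 [R0 [R1 [R2 num]]] - [R1 [R1 [R2 num]] / [R2 num]]]
  [R0 [R0 [R1 [R2 num]]] - [R1 [R2 [R2 num] / num]]]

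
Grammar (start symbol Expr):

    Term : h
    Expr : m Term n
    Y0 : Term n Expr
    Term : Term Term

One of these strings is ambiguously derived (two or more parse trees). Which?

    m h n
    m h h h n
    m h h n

m h h h n

m h n: 1 tree
m h h h n: 2 trees
m h h n: 1 tree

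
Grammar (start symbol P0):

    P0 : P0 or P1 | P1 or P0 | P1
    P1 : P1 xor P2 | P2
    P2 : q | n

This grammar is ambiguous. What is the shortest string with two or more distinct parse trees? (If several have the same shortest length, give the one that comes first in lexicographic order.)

length 1: no string has ≥2 trees
length 3: n or n has 2 parse trees

Two derivations of n or n:
  P0 ⇒ P0 or P1 ⇒ P1 or P1 ⇒ P2 or P1 ⇒ n or P1 ⇒ n or P2 ⇒ n or n
  P0 ⇒ P1 or P0 ⇒ P2 or P0 ⇒ n or P0 ⇒ n or P1 ⇒ n or P2 ⇒ n or n

n or n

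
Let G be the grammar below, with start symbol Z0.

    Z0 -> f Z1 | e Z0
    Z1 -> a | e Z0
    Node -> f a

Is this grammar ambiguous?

(Node is unreachable from Z0, so its rules don't affect L(Z0).) Each reachable nonterminal has at most one production per leading terminal, and all productions are right-linear; the derivation is determined token-by-token.

Unambiguous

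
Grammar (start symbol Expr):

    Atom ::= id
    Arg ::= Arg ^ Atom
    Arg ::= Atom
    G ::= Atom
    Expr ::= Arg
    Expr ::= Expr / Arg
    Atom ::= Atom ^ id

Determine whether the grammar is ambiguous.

Ambiguous

Witness: id ^ id

Derivation 1: Expr ⇒ Arg ⇒ Arg ^ Atom ⇒ Atom ^ Atom ⇒ id ^ Atom ⇒ id ^ id
Derivation 2: Expr ⇒ Arg ⇒ Atom ⇒ Atom ^ id ⇒ id ^ id

Two distinct leftmost derivations for the same string.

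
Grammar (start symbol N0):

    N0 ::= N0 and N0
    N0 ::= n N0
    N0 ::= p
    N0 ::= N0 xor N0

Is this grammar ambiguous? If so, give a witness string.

Witness: n p and p

Derivation 1: N0 ⇒ N0 and N0 ⇒ n N0 and N0 ⇒ n p and N0 ⇒ n p and p
Derivation 2: N0 ⇒ n N0 ⇒ n N0 and N0 ⇒ n p and N0 ⇒ n p and p

Two distinct leftmost derivations for the same string.

Ambiguous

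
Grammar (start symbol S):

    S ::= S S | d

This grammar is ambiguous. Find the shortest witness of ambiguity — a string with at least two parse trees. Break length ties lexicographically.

length 1: no string has ≥2 trees
length 2: no string has ≥2 trees
length 3: d d d has 2 parse trees

Two derivations of d d d:
  S ⇒ S S ⇒ S S S ⇒ d S S ⇒ d d S ⇒ d d d
  S ⇒ S S ⇒ d S ⇒ d S S ⇒ d d S ⇒ d d d

d d d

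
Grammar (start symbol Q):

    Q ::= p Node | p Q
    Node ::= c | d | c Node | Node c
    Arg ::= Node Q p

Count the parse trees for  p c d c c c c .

Parse trees for p c d c c c c:
  [Q p [Node c [Node [Node [Node [Node [Node d] c] c] c] c]]]
  [Q p [Node [Node c [Node [Node [Node [Node d] c] c] c]] c]]
  [Q p [Node [Node [Node c [Node [Node [Node d] c] c]] c] c]]
  [Q p [Node [Node [Node [Node c [Node [Node d] c]] c] c] c]]
  [Q p [Node [Node [Node [Node [Node c [Node d]] c] c] c] c]]

5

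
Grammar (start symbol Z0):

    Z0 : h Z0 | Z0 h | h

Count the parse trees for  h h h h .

8

Parse trees for h h h h:
  [Z0 h [Z0 h [Z0 h [Z0 h]]]]
  [Z0 h [Z0 h [Z0 [Z0 h] h]]]
  [Z0 h [Z0 [Z0 h [Z0 h]] h]]
  [Z0 h [Z0 [Z0 [Z0 h] h] h]]
  [Z0 [Z0 h [Z0 h [Z0 h]]] h]
  [Z0 [Z0 h [Z0 [Z0 h] h]] h]
  [Z0 [Z0 [Z0 h [Z0 h]] h] h]
  [Z0 [Z0 [Z0 [Z0 h] h] h] h]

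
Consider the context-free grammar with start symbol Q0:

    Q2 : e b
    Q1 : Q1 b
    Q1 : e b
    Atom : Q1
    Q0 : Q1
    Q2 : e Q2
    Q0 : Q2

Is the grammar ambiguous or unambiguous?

Ambiguous

Witness: e b

Derivation 1: Q0 ⇒ Q1 ⇒ e b
Derivation 2: Q0 ⇒ Q2 ⇒ e b

Two distinct leftmost derivations for the same string.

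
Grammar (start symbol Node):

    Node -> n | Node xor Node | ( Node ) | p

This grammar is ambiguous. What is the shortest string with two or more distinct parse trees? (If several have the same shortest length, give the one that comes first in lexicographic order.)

n xor n xor n

length 1: no string has ≥2 trees
length 3: no string has ≥2 trees
length 5: n xor n xor n has 2 parse trees

Two derivations of n xor n xor n:
  Node ⇒ Node xor Node ⇒ n xor Node ⇒ n xor Node xor Node ⇒ n xor n xor Node ⇒ n xor n xor n
  Node ⇒ Node xor Node ⇒ Node xor Node xor Node ⇒ n xor Node xor Node ⇒ n xor n xor Node ⇒ n xor n xor n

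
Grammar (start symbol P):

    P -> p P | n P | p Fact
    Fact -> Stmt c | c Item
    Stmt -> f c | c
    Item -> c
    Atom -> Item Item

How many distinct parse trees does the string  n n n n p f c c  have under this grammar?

Parse trees for n n n n p f c c:
  [P n [P n [P n [P n [P p [Fact [Stmt f c] c]]]]]]

1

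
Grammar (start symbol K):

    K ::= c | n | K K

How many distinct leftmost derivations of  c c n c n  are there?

14

Parse trees for c c n c n (showing first 6 of 14):
  [K [K c] [K [K c] [K [K n] [K [K c] [K n]]]]]
  [K [K c] [K [K c] [K [K [K n] [K c]] [K n]]]]
  [K [K c] [K [K [K c] [K n]] [K [K c] [K n]]]]
  [K [K c] [K [K [K c] [K [K n] [K c]]] [K n]]]
  [K [K c] [K [K [K [K c] [K n]] [K c]] [K n]]]
  [K [K [K c] [K c]] [K [K n] [K [K c] [K n]]]]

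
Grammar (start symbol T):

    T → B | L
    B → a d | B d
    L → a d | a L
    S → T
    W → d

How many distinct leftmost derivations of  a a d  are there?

Parse trees for a a d:
  [T [L a [L a d]]]

1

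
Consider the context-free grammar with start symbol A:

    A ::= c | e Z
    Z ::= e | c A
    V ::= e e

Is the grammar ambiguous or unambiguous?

(V is unreachable from A, so its rules don't affect L(A).) Each reachable nonterminal has at most one production per leading terminal, and all productions are right-linear; the derivation is determined token-by-token.

Unambiguous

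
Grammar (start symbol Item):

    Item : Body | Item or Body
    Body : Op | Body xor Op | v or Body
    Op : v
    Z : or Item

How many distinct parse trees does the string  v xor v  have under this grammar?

1

Parse trees for v xor v:
  [Item [Body [Body [Op v]] xor [Op v]]]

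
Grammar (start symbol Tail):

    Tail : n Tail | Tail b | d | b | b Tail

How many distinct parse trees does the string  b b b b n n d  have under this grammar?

Parse trees for b b b b n n d:
  [Tail b [Tail b [Tail b [Tail b [Tail n [Tail n [Tail d]]]]]]]

1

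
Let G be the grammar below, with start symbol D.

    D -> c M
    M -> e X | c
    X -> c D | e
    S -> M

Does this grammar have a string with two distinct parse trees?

(S is unreachable from D, so its rules don't affect L(D).) Each reachable nonterminal has at most one production per leading terminal, and all productions are right-linear; the derivation is determined token-by-token.

Unambiguous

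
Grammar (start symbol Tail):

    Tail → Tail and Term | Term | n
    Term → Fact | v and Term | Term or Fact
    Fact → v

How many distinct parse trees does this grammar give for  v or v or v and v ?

1

Parse trees for v or v or v and v:
  [Tail [Tail [Term [Term [Term [Fact v]] or [Fact v]] or [Fact v]]] and [Term [Fact v]]]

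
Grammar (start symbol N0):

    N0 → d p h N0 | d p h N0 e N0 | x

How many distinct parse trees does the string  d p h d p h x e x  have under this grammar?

2

Parse trees for d p h d p h x e x:
  [N0 d p h [N0 d p h [N0 x] e [N0 x]]]
  [N0 d p h [N0 d p h [N0 x]] e [N0 x]]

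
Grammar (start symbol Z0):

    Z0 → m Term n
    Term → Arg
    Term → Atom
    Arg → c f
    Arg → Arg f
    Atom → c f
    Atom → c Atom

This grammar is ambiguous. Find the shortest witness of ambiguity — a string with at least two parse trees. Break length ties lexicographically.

m c f n

length 4: m c f n has 2 parse trees

Two derivations of m c f n:
  Z0 ⇒ m Term n ⇒ m Arg n ⇒ m c f n
  Z0 ⇒ m Term n ⇒ m Atom n ⇒ m c f n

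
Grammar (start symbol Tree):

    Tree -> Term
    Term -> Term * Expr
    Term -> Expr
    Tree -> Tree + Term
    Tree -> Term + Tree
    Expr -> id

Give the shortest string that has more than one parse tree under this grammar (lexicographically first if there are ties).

id + id

length 1: no string has ≥2 trees
length 3: id + id has 2 parse trees

Two derivations of id + id:
  Tree ⇒ Tree + Term ⇒ Term + Term ⇒ Expr + Term ⇒ id + Term ⇒ id + Expr ⇒ id + id
  Tree ⇒ Term + Tree ⇒ Expr + Tree ⇒ id + Tree ⇒ id + Term ⇒ id + Expr ⇒ id + id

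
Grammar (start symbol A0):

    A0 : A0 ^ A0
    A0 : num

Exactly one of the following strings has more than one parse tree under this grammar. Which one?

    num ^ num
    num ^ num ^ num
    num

num ^ num: 1 tree
num ^ num ^ num: 2 trees
num: 1 tree

num ^ num ^ num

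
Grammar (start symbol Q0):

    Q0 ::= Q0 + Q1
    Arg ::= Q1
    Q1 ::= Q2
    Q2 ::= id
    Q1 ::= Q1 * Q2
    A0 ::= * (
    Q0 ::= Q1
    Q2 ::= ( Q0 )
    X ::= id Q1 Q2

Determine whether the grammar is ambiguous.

Unambiguous

Only Q0, Q1, Q2 are reachable from Q0; ignoring the rest: The grammar is stratified — Q0 handles '+' (left-recursive), Q1 handles '*', Q2 atoms. Each operator has a fixed associativity and precedence level, so every string has one parse.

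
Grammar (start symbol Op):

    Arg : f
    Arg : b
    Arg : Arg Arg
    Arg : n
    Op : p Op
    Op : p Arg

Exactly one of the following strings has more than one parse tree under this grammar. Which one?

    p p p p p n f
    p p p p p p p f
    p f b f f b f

p p p p p n f: 1 tree
p p p p p p p f: 1 tree
p f b f f b f: 42 trees

p f b f f b f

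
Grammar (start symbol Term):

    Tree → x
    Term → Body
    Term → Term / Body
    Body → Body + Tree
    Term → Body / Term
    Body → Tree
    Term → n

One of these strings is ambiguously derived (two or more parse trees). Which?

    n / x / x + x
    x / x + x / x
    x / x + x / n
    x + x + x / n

x / x + x / x

n / x / x + x: 1 tree
x / x + x / x: 4 trees
x / x + x / n: 1 tree
x + x + x / n: 1 tree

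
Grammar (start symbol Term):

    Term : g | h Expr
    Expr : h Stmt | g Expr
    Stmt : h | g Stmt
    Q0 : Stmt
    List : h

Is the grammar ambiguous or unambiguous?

(Q0, List are unreachable from Term, so their rules don't affect L(Term).) The reachable rules are right-linear with at most one rule per (nonterminal, next-terminal) pair. Each input token forces the next rule, so parsing is deterministic.

Unambiguous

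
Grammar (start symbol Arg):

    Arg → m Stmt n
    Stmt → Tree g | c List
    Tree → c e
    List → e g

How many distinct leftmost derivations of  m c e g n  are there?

Parse trees for m c e g n:
  [Arg m [Stmt [Tree c e] g] n]
  [Arg m [Stmt c [List e g]] n]

2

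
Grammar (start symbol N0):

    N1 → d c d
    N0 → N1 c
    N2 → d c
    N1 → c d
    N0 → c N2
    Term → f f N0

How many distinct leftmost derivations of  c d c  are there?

Parse trees for c d c:
  [N0 [N1 c d] c]
  [N0 c [N2 d c]]

2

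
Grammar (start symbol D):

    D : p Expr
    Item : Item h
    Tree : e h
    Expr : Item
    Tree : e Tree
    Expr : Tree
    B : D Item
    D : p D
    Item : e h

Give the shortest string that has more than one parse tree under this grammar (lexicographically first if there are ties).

length 3: p e h has 2 parse trees

Two derivations of p e h:
  D ⇒ p Expr ⇒ p Item ⇒ p e h
  D ⇒ p Expr ⇒ p Tree ⇒ p e h

p e h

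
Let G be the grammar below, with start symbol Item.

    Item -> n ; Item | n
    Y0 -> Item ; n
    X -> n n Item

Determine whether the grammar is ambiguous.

Unambiguous

(Y0, X are unreachable from Item, so their rules don't affect L(Item).) The reachable grammar is A → atom sep A | atom. Each atom is followed by either the separator (recurse) or end-of-string (stop) — no choice point.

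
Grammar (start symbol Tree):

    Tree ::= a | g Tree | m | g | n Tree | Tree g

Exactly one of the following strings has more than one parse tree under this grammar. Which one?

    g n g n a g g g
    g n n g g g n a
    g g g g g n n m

g n g n a g g g: 35 trees
g n n g g g n a: 1 tree
g g g g g n n m: 1 tree

g n g n a g g g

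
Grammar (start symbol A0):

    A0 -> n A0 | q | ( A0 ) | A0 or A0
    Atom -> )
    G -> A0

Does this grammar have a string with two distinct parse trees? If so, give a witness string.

Ambiguous

Witness: n q or q

Derivation 1: A0 ⇒ n A0 ⇒ n A0 or A0 ⇒ n q or A0 ⇒ n q or q
Derivation 2: A0 ⇒ A0 or A0 ⇒ n A0 or A0 ⇒ n q or A0 ⇒ n q or q

Two distinct leftmost derivations for the same string.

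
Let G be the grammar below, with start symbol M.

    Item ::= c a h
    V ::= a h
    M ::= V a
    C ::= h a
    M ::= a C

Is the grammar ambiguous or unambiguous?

Witness: a h a

Derivation 1: M ⇒ V a ⇒ a h a
Derivation 2: M ⇒ a C ⇒ a h a

Two distinct leftmost derivations for the same string.

Ambiguous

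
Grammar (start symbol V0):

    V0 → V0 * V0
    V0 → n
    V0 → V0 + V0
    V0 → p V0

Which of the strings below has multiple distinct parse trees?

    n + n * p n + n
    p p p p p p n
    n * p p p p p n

n + n * p n + n: 7 trees
p p p p p p n: 1 tree
n * p p p p p n: 1 tree

n + n * p n + n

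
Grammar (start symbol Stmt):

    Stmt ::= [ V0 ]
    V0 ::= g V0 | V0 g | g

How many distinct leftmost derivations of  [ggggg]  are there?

16

Parse trees for [ggggg] (showing first 6 of 16):
  [Stmt [ [V0 g [V0 g [V0 g [V0 g [V0 g]]]]] ]]
  [Stmt [ [V0 g [V0 g [V0 g [V0 [V0 g] g]]]] ]]
  [Stmt [ [V0 g [V0 g [V0 [V0 g [V0 g]] g]]] ]]
  [Stmt [ [V0 g [V0 g [V0 [V0 [V0 g] g] g]]] ]]
  [Stmt [ [V0 g [V0 [V0 g [V0 g [V0 g]]] g]] ]]
  [Stmt [ [V0 g [V0 [V0 g [V0 [V0 g] g]] g]] ]]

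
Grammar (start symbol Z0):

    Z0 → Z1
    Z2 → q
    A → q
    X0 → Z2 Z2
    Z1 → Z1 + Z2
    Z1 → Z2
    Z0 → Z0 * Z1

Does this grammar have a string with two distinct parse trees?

Unambiguous

(A, X0 are unreachable from Z0, so their rules don't affect L(Z0).) The grammar is stratified — Z0 handles '*' (left-recursive), Z1 handles '+', Z2 atoms. Each operator has a fixed associativity and precedence level, so every string has one parse.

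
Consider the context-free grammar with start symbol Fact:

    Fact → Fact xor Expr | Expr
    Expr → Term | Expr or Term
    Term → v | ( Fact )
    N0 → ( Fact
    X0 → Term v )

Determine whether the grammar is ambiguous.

Unambiguous

(N0, X0 are unreachable from Fact, so their rules don't affect L(Fact).) Fact → Fact xor Expr | Expr  ;  Expr → Expr or Term | Term  — a left-associative chain with Term at the bottom. Each string factors uniquely by precedence.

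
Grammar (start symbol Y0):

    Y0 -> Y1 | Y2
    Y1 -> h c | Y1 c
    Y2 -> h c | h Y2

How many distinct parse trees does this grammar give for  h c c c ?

1

Parse trees for h c c c:
  [Y0 [Y1 [Y1 [Y1 h c] c] c]]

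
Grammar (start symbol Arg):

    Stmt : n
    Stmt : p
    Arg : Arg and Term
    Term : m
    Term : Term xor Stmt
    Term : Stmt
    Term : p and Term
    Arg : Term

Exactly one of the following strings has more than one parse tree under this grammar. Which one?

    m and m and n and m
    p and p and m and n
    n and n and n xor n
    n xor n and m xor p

p and p and m and n

m and m and n and m: 1 tree
p and p and m and n: 4 trees
n and n and n xor n: 1 tree
n xor n and m xor p: 1 tree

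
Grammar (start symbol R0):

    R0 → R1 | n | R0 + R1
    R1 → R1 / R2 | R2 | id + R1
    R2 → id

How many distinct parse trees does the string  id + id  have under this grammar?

2

Parse trees for id + id:
  [R0 [R1 id + [R1 [R2 id]]]]
  [R0 [R0 [R1 [R2 id]]] + [R1 [R2 id]]]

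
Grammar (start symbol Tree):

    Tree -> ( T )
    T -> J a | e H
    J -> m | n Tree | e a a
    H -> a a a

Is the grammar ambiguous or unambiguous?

Witness: ( e a a a )

Derivation 1: Tree ⇒ ( T ) ⇒ ( J a ) ⇒ ( e a a a )
Derivation 2: Tree ⇒ ( T ) ⇒ ( e H ) ⇒ ( e a a a )

Two distinct leftmost derivations for the same string.

Ambiguous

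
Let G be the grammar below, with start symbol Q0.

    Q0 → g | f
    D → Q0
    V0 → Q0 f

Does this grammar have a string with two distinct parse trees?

Only Q0 is reachable from Q0; ignoring the rest: Each reachable nonterminal has at most one production per leading terminal, and all productions are right-linear; the derivation is determined token-by-token.

Unambiguous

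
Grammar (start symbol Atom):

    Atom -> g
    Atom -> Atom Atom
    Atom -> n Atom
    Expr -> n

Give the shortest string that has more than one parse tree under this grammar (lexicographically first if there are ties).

g g g

length 1: no string has ≥2 trees
length 2: no string has ≥2 trees
length 3: g g g has 2 parse trees

Two derivations of g g g:
  Atom ⇒ Atom Atom ⇒ g Atom ⇒ g Atom Atom ⇒ g g Atom ⇒ g g g
  Atom ⇒ Atom Atom ⇒ Atom Atom Atom ⇒ g Atom Atom ⇒ g g Atom ⇒ g g g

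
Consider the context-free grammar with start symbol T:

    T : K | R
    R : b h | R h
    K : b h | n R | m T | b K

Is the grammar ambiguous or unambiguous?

Witness: b h

Derivation 1: T ⇒ K ⇒ b h
Derivation 2: T ⇒ R ⇒ b h

Two distinct leftmost derivations for the same string.

Ambiguous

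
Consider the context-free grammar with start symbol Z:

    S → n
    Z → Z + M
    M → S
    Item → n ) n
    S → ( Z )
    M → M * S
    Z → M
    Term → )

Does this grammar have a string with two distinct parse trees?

Unambiguous

Only Z, M, S are reachable from Z; ignoring the rest: The grammar is stratified — Z handles '+' (left-recursive), M handles '*', S atoms. Each operator has a fixed associativity and precedence level, so every string has one parse.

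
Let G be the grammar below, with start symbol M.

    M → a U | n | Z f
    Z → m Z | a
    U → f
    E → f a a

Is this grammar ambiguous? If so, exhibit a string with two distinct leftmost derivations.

Ambiguous

Witness: a f

Derivation 1: M ⇒ a U ⇒ a f
Derivation 2: M ⇒ Z f ⇒ a f

Two distinct leftmost derivations for the same string.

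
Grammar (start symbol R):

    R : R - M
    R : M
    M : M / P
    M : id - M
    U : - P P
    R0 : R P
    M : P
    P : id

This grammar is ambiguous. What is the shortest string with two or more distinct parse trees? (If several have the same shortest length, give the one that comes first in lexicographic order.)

id - id

length 1: no string has ≥2 trees
length 3: id - id has 2 parse trees

Two derivations of id - id:
  R ⇒ R - M ⇒ M - M ⇒ P - M ⇒ id - M ⇒ id - P ⇒ id - id
  R ⇒ M ⇒ id - M ⇒ id - P ⇒ id - id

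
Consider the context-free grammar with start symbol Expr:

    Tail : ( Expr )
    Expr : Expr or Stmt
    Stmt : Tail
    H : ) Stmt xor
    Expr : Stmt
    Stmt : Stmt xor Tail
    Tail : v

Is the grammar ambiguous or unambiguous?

Unambiguous

Only Expr, Stmt, Tail are reachable from Expr; ignoring the rest: The grammar is stratified — Expr handles 'or' (left-recursive), Stmt handles 'xor', Tail atoms. Each operator has a fixed associativity and precedence level, so every string has one parse.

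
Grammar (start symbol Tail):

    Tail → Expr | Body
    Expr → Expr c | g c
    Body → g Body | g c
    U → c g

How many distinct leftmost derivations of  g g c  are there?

1

Parse trees for g g c:
  [Tail [Body g [Body g c]]]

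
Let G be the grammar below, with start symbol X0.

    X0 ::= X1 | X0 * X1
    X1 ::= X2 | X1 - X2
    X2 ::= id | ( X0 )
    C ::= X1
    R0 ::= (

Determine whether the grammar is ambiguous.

Only X0, X1, X2 are reachable from X0; ignoring the rest: X0 → X0 * X1 | X1  ;  X1 → X1 - X2 | X2  — a left-associative chain with X2 at the bottom. Each string factors uniquely by precedence.

Unambiguous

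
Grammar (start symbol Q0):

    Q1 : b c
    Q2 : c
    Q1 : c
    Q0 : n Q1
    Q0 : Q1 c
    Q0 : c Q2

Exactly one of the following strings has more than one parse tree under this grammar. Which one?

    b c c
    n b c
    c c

c c

b c c: 1 tree
n b c: 1 tree
c c: 2 trees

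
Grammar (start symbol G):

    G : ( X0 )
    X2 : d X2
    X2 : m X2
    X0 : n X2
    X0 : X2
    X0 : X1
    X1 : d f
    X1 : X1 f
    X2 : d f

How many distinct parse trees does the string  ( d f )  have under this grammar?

Parse trees for ( d f ):
  [G ( [X0 [X2 d f]] )]
  [G ( [X0 [X1 d f]] )]

2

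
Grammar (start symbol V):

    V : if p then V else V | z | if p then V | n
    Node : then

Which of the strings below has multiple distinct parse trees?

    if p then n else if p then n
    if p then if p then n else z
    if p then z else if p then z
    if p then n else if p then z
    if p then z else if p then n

if p then n else if p then n: 1 tree
if p then if p then n else z: 2 trees
if p then z else if p then z: 1 tree
if p then n else if p then z: 1 tree
if p then z else if p then n: 1 tree

if p then if p then n else z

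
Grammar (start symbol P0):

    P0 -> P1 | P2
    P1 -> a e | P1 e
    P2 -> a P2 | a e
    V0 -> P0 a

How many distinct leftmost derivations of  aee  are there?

Parse trees for aee:
  [P0 [P1 [P1 a e] e]]

1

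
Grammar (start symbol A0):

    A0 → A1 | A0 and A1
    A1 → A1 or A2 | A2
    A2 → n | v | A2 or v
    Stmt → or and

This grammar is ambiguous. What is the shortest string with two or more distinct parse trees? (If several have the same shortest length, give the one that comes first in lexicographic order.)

length 1: no string has ≥2 trees
length 3: n or v has 2 parse trees

Two derivations of n or v:
  A0 ⇒ A1 ⇒ A1 or A2 ⇒ A2 or A2 ⇒ n or A2 ⇒ n or v
  A0 ⇒ A1 ⇒ A2 ⇒ A2 or v ⇒ n or v

n or v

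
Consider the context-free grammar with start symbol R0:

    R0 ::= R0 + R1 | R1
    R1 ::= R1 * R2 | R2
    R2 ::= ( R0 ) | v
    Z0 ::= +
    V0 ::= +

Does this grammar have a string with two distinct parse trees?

Only R0, R1, R2 are reachable from R0; ignoring the rest: This is a standard precedence ladder (R0 over R1 over R2), with each level left-recursive on its own operator ('+' at R0, '*' at R1). That structure is LR(1), hence unambiguous.

Unambiguous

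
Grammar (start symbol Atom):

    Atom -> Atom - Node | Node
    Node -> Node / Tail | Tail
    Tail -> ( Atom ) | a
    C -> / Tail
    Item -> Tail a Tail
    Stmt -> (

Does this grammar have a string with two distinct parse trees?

Unambiguous

Only Atom, Node, Tail are reachable from Atom; ignoring the rest: This is a standard precedence ladder (Atom over Node over Tail), with each level left-recursive on its own operator ('-' at Atom, '/' at Node). That structure is LR(1), hence unambiguous.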